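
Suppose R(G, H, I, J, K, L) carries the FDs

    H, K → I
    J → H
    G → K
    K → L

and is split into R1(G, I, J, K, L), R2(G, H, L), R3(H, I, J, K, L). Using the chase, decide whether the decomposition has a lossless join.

Chase test. Columns are G, H, I, J, K, L; row i has aⱼ where attribute j ∈ Ri, else bᵢⱼ.
Initial tableau (one row per fragment):
  row 1: a1 b12 a3 a4 a5 a6
  row 2: a1 a2 b23 b24 b25 a6
  row 3: b31 a2 a3 a4 a5 a6
Rows 1 and 3 agree on J; apply J→H and equate their H entries.
Rows 1 and 2 agree on G; apply G→K and equate their K entries.
Rows 1 and 2 agree on H, K; apply H, K→I and equate their I entries.
Row 1 is now all distinguished symbols — the join is lossless.

Yes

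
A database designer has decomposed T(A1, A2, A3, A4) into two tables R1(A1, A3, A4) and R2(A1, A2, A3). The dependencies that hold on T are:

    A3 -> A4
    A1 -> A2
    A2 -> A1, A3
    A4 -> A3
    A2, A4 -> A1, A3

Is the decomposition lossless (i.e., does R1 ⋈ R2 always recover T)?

Yes

Common attributes: R1 ∩ R2 = {A1, A3}.
Closure of {A1, A3}: A3 → A4 applies, adding A4; A1 → A2 applies, adding A2. So (A1, A3)⁺ = {A1, A2, A3, A4}.
This closure contains every attribute of R1, so R1 ∩ R2 → R1. The join is lossless.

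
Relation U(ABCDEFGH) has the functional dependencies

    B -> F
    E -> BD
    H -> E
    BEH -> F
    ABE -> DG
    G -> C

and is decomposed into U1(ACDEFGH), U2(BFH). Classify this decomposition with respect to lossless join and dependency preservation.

Lossless test: (FH)⁺ = {BDEFH}, which contains all of one fragment — lossless.
Dependency preservation: the restricted closure of {E} across the fragments never reaches {BD}, so E → BD cannot be enforced without a join — not preserved.

lossless but not dependency-preserving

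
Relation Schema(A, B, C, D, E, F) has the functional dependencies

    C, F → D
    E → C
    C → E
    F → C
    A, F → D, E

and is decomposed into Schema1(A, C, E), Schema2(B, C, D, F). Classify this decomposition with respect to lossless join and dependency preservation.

Lossless test: (C)⁺ = {C, E}, which is a superkey of neither fragment — lossy.
Dependency preservation: A, F → D, E is not contained in any single fragment, but the restricted closure of its left-hand side across the fragments still reaches the right-hand side; the remaining FDs each lie inside some fragment. All dependencies are preserved.

lossy but dependency-preserving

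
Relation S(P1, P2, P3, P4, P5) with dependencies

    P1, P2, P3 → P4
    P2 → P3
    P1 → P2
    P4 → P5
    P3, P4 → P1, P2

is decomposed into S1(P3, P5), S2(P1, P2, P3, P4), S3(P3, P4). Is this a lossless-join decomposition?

No

Chase test. Columns are P1, P2, P3, P4, P5; row i has aⱼ where attribute j ∈ Si, else bᵢⱼ.
Initial tableau (one row per fragment):
  row 1: b11 b12 a3 b14 a5
  row 2: a1 a2 a3 a4 b25
  row 3: b31 b32 a3 a4 b35
Rows 2 and 3 agree on P4; apply P4→P5 and equate their P5 entries.
Rows 2 and 3 agree on P3, P4; apply P3, P4→P1, P2 and equate their P1, P2 entries.
No row becomes fully distinguished — the join is lossy.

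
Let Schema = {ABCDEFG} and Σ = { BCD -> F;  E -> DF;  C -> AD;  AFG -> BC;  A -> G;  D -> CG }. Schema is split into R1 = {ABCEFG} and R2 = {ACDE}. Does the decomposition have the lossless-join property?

Common attributes: R1 ∩ R2 = {ACE}.
Closure of {ACE}: E → DF applies, adding DF; A → G applies, adding G; AFG → BC applies, adding B. So (ACE)⁺ = {ABCDEFG}.
This closure contains every attribute of R1, so R1 ∩ R2 → R1. The join is lossless.

Yes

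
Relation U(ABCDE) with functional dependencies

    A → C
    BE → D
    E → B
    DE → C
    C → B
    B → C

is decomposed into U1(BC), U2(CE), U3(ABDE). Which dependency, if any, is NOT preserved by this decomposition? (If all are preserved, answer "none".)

none

A → C: restricted closure across fragments reaches C.
BE → D lies within U3.
E → B lies within U3.
DE → C: restricted closure across fragments reaches C.
C → B lies within U1.
B → C lies within U1.
Every dependency is enforceable on the fragments, so the decomposition is dependency-preserving.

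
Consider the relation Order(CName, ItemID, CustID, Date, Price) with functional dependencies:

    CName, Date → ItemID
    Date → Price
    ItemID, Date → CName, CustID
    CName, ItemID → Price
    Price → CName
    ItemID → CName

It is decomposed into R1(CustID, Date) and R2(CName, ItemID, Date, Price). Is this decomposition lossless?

Common attributes: R1 ∩ R2 = {Date}.
Closure of {Date}: Date → Price applies, adding Price; Price → CName applies, adding CName; CName, Date → ItemID applies, adding ItemID; ItemID, Date → CName, CustID applies, adding CustID. So (Date)⁺ = {CName, ItemID, CustID, Date, Price}.
This closure contains every attribute of R1, so R1 ∩ R2 → R1. The join is lossless.

Yes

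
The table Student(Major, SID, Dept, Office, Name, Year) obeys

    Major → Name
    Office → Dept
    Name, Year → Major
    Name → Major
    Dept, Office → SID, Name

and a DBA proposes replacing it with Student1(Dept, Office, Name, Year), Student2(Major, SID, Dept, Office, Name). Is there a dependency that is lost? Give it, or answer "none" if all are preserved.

none

Major → Name lies within Student2.
Office → Dept lies within Student1.
Name, Year → Major: restricted closure across fragments reaches Major.
Name → Major lies within Student2.
Dept, Office → SID, Name lies within Student2.
Every dependency is enforceable on the fragments, so the decomposition is dependency-preserving.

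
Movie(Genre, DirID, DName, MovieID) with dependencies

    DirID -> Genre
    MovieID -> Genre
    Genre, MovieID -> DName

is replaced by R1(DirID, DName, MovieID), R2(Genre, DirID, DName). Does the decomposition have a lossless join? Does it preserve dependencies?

lossless but not dependency-preserving

Lossless test: (DirID, DName)⁺ = {Genre, DirID, DName}, which contains all of one fragment — lossless.
Dependency preservation: the restricted closure of {MovieID} across the fragments never reaches {Genre}, so MovieID → Genre cannot be enforced without a join — not preserved.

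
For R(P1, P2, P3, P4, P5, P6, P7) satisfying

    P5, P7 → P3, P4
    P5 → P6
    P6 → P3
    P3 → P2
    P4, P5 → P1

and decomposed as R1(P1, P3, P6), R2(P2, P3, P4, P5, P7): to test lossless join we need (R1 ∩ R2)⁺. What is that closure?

P2, P3

R1 ∩ R2 = {P3}.
P3 → P2 applies, adding P2
Closure: {P2, P3}.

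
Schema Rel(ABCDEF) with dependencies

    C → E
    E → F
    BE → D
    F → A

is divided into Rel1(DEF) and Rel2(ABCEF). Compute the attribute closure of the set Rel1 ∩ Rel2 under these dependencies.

AEF

Rel1 ∩ Rel2 = {EF}.
F → A applies, adding A
Closure: {AEF}.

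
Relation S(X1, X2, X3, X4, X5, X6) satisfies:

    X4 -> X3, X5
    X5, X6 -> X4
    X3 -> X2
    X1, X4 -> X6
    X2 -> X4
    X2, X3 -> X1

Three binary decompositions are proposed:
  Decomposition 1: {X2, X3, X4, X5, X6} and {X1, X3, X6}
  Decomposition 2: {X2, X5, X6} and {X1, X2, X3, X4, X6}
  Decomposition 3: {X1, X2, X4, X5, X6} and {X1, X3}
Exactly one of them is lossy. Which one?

Decomposition 3

Decomposition 1: common = {X3, X6}, closure = {X1, X2, X3, X4, X5, X6} → lossless.
Decomposition 2: common = {X2, X6}, closure = {X1, X2, X3, X4, X5, X6} → lossless.
Decomposition 3: common = {X1}, closure = {X1} → lossy.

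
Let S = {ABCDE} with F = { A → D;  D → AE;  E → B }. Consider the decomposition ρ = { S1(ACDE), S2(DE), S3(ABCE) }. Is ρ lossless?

Yes

Chase test. Columns are ABCDE; row i has aⱼ where attribute j ∈ Si, else bᵢⱼ.
Initial tableau (one row per fragment):
  row 1: a1 b12 a3 a4 a5
  row 2: b21 b22 b23 a4 a5
  row 3: a1 a2 a3 b34 a5
Rows 1 and 3 agree on A; apply A→D and equate their D entries.
Rows 1 and 2 agree on D; apply D→AE and equate their AE entries.
Rows 1 and 2 agree on E; apply E→B and equate their B entries.
Rows 1 and 3 agree on E; apply E→B and equate their B entries.
Row 1 is now all distinguished symbols — the join is lossless.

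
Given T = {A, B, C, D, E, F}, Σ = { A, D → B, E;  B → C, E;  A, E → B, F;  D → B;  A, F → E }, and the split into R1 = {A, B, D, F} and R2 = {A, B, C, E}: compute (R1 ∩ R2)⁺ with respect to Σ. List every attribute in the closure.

R1 ∩ R2 = {A, B}.
B → C, E applies, adding C, E
A, E → B, F applies, adding F
Closure: {A, B, C, E, F}.

A, B, C, E, F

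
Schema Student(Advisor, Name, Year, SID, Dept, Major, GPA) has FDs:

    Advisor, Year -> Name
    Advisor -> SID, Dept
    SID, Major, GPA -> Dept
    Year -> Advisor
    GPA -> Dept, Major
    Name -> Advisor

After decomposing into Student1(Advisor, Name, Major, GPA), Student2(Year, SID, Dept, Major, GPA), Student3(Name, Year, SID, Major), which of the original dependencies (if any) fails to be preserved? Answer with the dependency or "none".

Advisor -> SID, Dept

Check Advisor → SID, Dept: no single fragment contains all of {Advisor, SID, Dept}, and the restricted closure of {Advisor} across the fragments never reaches {SID, Dept}.
Advisor, Year → Name is preserved.
SID, Major, GPA → Dept is preserved.
Year → Advisor is preserved.
GPA → Dept, Major is preserved.
Name → Advisor is preserved.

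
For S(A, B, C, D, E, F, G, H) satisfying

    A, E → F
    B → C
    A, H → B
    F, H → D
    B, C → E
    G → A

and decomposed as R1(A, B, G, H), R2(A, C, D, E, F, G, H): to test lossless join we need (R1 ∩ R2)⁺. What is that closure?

A, B, C, D, E, F, G, H

R1 ∩ R2 = {A, G, H}.
A, H → B applies, adding B
B → C applies, adding C
B, C → E applies, adding E
A, E → F applies, adding F
F, H → D applies, adding D
Closure: {A, B, C, D, E, F, G, H}.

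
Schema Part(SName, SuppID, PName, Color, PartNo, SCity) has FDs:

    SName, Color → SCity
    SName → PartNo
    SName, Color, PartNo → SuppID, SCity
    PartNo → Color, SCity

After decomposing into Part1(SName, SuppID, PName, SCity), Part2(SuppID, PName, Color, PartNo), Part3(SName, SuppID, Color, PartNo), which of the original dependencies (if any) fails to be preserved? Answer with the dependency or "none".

Check PartNo → Color, SCity: no single fragment contains all of {Color, PartNo, SCity}, and the restricted closure of {PartNo} across the fragments never reaches {Color, SCity}.
SName, Color → SCity is preserved.
SName → PartNo is preserved.
SName, Color, PartNo → SuppID, SCity is preserved.

PartNo → Color, SCity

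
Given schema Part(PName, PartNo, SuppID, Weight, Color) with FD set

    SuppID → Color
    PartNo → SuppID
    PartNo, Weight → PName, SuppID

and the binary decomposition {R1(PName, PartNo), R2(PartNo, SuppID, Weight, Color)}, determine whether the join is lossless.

Common attributes: R1 ∩ R2 = {PartNo}.
Closure of {PartNo}: PartNo → SuppID applies, adding SuppID; SuppID → Color applies, adding Color. So (PartNo)⁺ = {PartNo, SuppID, Color}.
The closure contains neither all of R1 = {PName, PartNo} nor all of R2 = {PartNo, SuppID, Weight, Color}, so the common attributes are not a superkey of either fragment. The join is lossy.

No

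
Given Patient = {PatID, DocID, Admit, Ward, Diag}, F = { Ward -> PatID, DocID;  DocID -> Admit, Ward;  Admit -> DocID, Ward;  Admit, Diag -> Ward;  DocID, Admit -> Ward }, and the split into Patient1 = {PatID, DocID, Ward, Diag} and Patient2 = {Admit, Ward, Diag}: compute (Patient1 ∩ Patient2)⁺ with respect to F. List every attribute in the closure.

PatID, DocID, Admit, Ward, Diag

Patient1 ∩ Patient2 = {Ward, Diag}.
Ward → PatID, DocID applies, adding PatID, DocID
DocID → Admit, Ward applies, adding Admit
Closure: {PatID, DocID, Admit, Ward, Diag}.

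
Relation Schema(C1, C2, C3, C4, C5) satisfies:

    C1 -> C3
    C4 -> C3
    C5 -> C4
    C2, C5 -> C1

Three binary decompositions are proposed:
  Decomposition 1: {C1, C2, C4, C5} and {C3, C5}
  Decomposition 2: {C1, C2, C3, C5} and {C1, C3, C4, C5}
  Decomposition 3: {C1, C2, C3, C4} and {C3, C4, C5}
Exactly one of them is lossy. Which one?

Decomposition 1: common = {C5}, closure = {C3, C4, C5} → lossless.
Decomposition 2: common = {C1, C3, C5}, closure = {C1, C3, C4, C5} → lossless.
Decomposition 3: common = {C3, C4}, closure = {C3, C4} → lossy.

Decomposition 3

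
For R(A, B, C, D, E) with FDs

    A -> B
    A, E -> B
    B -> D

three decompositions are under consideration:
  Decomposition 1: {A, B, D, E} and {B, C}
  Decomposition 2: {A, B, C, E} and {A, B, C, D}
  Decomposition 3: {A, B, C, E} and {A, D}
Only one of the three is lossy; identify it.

Decomposition 1: common = {B}, closure = {B, D} → lossy.
Decomposition 2: common = {A, B, C}, closure = {A, B, C, D} → lossless.
Decomposition 3: common = {A}, closure = {A, B, D} → lossless.

Decomposition 1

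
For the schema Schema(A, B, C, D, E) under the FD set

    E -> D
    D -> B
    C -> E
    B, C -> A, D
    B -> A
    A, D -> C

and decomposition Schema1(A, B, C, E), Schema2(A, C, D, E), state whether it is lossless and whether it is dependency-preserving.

Lossless test: (A, C, E)⁺ = {A, B, C, D, E}, which contains all of one fragment — lossless.
Dependency preservation: D → B; B, C → A, D are not contained in any single fragment, but the restricted closure of each left-hand side across the fragments still reaches the right-hand side; the remaining FDs each lie inside some fragment. All dependencies are preserved.

lossless and dependency-preserving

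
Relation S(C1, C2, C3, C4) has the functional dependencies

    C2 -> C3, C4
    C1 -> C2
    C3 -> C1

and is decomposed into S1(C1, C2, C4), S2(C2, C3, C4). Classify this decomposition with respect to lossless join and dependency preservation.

lossless and dependency-preserving

Lossless test: (C2, C4)⁺ = {C1, C2, C3, C4}, which contains all of one fragment — lossless.
Dependency preservation: C3 → C1 is not contained in any single fragment, but the restricted closure of its left-hand side across the fragments still reaches the right-hand side; the remaining FDs each lie inside some fragment. All dependencies are preserved.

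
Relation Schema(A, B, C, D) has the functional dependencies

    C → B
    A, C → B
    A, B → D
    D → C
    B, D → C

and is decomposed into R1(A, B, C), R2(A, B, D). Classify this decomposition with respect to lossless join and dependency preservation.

Lossless test: (A, B)⁺ = {A, B, C, D}, which contains all of one fragment — lossless.
Dependency preservation: the restricted closure of {D} across the fragments never reaches {C}, so D → C cannot be enforced without a join — not preserved.

lossless but not dependency-preserving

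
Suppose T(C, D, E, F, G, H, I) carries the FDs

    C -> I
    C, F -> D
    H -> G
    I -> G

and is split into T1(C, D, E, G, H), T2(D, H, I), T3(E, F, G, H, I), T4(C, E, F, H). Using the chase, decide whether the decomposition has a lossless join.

No

Chase test. Columns are C, D, E, F, G, H, I; row i has aⱼ where attribute j ∈ Ti, else bᵢⱼ.
Initial tableau (one row per fragment):
  row 1: a1 a2 a3 b14 a5 a6 b17
  row 2: b21 a2 b23 b24 b25 a6 a7
  row 3: b31 b32 a3 a4 a5 a6 a7
  row 4: a1 b42 a3 a4 b45 a6 b47
Rows 1 and 4 agree on C; apply C→I and equate their I entries.
Rows 1 and 2 agree on H; apply H→G and equate their G entries.
Rows 1 and 4 agree on H; apply H→G and equate their G entries.
No row becomes fully distinguished — the join is lossy.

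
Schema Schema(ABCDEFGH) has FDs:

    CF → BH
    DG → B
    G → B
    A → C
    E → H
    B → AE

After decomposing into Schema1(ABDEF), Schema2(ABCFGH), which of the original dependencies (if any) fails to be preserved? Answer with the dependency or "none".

Check E → H: no single fragment contains all of {EH}, and the restricted closure of {E} across the fragments never reaches {H}.
CF → BH is preserved.
DG → B is preserved.
G → B is preserved.
A → C is preserved.
B → AE is preserved.

E → H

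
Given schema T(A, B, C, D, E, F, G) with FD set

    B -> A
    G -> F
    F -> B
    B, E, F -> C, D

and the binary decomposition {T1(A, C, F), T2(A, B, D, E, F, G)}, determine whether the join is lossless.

No

Common attributes: T1 ∩ T2 = {A, F}.
Closure of {A, F}: F → B applies, adding B. So (A, F)⁺ = {A, B, F}.
The closure contains neither all of T1 = {A, C, F} nor all of T2 = {A, B, D, E, F, G}, so the common attributes are not a superkey of either fragment. The join is lossy.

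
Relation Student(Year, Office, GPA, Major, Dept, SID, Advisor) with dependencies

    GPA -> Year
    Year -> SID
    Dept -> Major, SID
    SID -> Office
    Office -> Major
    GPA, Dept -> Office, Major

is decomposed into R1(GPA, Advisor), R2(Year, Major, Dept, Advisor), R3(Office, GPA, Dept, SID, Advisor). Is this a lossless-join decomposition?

No

Chase test. Columns are Year, Office, GPA, Major, Dept, SID, Advisor; row i has aⱼ where attribute j ∈ Ri, else bᵢⱼ.
Initial tableau (one row per fragment):
  row 1: b11 b12 a3 b14 b15 b16 a7
  row 2: a1 b22 b23 a4 a5 b26 a7
  row 3: b31 a2 a3 b34 a5 a6 a7
Rows 1 and 3 agree on GPA; apply GPA→Year and equate their Year entries.
Rows 1 and 3 agree on Year; apply Year→SID and equate their SID entries.
Rows 2 and 3 agree on Dept; apply Dept→Major, SID and equate their Major, SID entries.
Rows 1 and 2 agree on SID; apply SID→Office and equate their Office entries.
Rows 1 and 3 agree on SID; apply SID→Office and equate their Office entries.
Rows 1 and 2 agree on Office; apply Office→Major and equate their Major entries.
No row becomes fully distinguished — the join is lossy.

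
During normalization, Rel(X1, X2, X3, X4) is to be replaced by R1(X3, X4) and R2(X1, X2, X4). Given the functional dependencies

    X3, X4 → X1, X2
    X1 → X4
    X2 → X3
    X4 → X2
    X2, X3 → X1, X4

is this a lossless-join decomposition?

Common attributes: R1 ∩ R2 = {X4}.
Closure of {X4}: X4 → X2 applies, adding X2; X2 → X3 applies, adding X3; X2, X3 → X1, X4 applies, adding X1. So (X4)⁺ = {X1, X2, X3, X4}.
This closure contains every attribute of R1, so R1 ∩ R2 → R1. The join is lossless.

Yes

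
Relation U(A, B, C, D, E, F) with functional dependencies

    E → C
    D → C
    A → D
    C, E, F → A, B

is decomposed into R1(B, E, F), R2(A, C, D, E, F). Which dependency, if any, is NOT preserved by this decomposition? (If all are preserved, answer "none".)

none

E → C lies within R2.
D → C lies within R2.
A → D lies within R2.
C, E, F → A, B: restricted closure across fragments reaches A, B.
Every dependency is enforceable on the fragments, so the decomposition is dependency-preserving.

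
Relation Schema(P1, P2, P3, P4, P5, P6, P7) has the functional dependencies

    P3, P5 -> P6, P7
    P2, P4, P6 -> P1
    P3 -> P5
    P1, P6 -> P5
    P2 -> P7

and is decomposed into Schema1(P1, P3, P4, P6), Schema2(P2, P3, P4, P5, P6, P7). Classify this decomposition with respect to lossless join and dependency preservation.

lossy and not dependency-preserving

Lossless test: (P3, P4, P6)⁺ = {P3, P4, P5, P6, P7}, which is a superkey of neither fragment — lossy.
Dependency preservation: the restricted closure of {P2, P4, P6} across the fragments never reaches {P1}, so P2, P4, P6 → P1 cannot be enforced without a join — not preserved.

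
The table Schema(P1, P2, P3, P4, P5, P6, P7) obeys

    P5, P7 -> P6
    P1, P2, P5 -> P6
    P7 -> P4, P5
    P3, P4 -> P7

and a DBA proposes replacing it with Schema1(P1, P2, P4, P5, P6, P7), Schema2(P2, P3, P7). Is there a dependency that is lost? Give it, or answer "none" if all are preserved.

Check P3, P4 → P7: no single fragment contains all of {P3, P4, P7}, and the restricted closure of {P3, P4} across the fragments never reaches {P7}.
P5, P7 → P6 is preserved.
P1, P2, P5 → P6 is preserved.
P7 → P4, P5 is preserved.

P3, P4 -> P7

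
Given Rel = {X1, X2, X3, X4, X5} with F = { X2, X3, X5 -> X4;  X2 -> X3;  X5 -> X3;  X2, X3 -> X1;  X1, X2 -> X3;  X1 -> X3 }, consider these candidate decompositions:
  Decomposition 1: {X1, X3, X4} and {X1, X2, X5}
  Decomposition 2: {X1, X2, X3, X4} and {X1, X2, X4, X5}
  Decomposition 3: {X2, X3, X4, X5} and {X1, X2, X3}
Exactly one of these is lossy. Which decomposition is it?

Decomposition 1: common = {X1}, closure = {X1, X3} → lossy.
Decomposition 2: common = {X1, X2, X4}, closure = {X1, X2, X3, X4} → lossless.
Decomposition 3: common = {X2, X3}, closure = {X1, X2, X3} → lossless.

Decomposition 1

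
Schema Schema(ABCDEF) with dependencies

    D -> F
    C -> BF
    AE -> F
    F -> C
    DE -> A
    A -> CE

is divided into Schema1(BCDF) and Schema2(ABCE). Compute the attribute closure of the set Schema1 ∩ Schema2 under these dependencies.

BCF

Schema1 ∩ Schema2 = {BC}.
C → BF applies, adding F
Closure: {BCF}.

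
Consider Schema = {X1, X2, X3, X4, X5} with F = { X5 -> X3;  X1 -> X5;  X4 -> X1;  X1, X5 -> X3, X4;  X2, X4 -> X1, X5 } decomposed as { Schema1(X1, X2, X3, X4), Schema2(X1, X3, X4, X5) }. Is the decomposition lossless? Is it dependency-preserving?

Lossless test: (X1, X3, X4)⁺ = {X1, X3, X4, X5}, which contains all of one fragment — lossless.
Dependency preservation: X2, X4 → X1, X5 is not contained in any single fragment, but the restricted closure of its left-hand side across the fragments still reaches the right-hand side; the remaining FDs each lie inside some fragment. All dependencies are preserved.

lossless and dependency-preserving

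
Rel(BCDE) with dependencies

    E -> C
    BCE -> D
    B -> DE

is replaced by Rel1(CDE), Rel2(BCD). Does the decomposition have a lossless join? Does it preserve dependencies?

lossy and not dependency-preserving

Lossless test: (CD)⁺ = {CD}, which is a superkey of neither fragment — lossy.
Dependency preservation: the restricted closure of {B} across the fragments never reaches {DE}, so B → DE cannot be enforced without a join — not preserved.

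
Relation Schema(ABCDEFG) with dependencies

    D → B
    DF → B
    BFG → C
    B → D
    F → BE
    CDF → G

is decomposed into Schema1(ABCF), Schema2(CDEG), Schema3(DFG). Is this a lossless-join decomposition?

Chase test. Columns are ABCDEFG; row i has aⱼ where attribute j ∈ Schemai, else bᵢⱼ.
Initial tableau (one row per fragment):
  row 1: a1 a2 a3 b14 b15 a6 b17
  row 2: b21 b22 a3 a4 a5 b26 a7
  row 3: b31 b32 b33 a4 b35 a6 a7
Rows 2 and 3 agree on D; apply D→B and equate their B entries.
Rows 1 and 3 agree on F; apply F→BE and equate their BE entries.
Rows 1 and 2 agree on B; apply B→D and equate their D entries.
No row becomes fully distinguished — the join is lossy.

No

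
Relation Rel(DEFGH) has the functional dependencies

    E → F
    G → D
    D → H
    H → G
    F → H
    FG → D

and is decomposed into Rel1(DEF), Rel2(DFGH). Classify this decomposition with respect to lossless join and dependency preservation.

Lossless test: (DF)⁺ = {DFGH}, which contains all of one fragment — lossless.
Dependency preservation: every FD's attributes lie within a single fragment, so each can be enforced locally — preserved.

lossless and dependency-preserving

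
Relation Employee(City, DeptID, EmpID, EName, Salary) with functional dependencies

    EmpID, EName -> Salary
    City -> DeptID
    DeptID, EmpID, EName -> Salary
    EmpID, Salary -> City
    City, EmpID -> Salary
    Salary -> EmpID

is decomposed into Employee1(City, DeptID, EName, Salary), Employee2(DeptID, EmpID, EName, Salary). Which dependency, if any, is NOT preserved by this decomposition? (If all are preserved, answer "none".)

Check City, EmpID → Salary: no single fragment contains all of {City, EmpID, Salary}, and the restricted closure of {City, EmpID} across the fragments never reaches {Salary}.
EmpID, EName → Salary is preserved.
City → DeptID is preserved.
DeptID, EmpID, EName → Salary is preserved.
EmpID, Salary → City is preserved.
Salary → EmpID is preserved.

City, EmpID -> Salary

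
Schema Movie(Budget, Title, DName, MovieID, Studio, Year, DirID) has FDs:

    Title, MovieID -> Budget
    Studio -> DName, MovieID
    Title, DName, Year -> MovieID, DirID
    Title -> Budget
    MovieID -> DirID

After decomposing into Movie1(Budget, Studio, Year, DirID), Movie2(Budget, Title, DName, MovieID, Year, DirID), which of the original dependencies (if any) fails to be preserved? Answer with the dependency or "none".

Check Studio → DName, MovieID: no single fragment contains all of {DName, MovieID, Studio}, and the restricted closure of {Studio} across the fragments never reaches {DName, MovieID}.
Title, MovieID → Budget is preserved.
Title, DName, Year → MovieID, DirID is preserved.
Title → Budget is preserved.
MovieID → DirID is preserved.

Studio -> DName, MovieID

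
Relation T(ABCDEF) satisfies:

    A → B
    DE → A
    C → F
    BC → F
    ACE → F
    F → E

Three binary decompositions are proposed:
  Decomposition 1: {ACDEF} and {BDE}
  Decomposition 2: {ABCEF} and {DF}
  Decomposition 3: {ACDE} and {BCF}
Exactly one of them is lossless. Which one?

Decomposition 1

Decomposition 1: common = {DE}, closure = {ABDE} → lossless.
Decomposition 2: common = {F}, closure = {EF} → lossy.
Decomposition 3: common = {C}, closure = {CEF} → lossy.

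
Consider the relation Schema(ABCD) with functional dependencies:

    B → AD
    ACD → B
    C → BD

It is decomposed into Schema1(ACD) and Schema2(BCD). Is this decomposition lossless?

Common attributes: Schema1 ∩ Schema2 = {CD}.
Closure of {CD}: C → BD applies, adding B; B → AD applies, adding A. So (CD)⁺ = {ABCD}.
This closure contains every attribute of Schema1, so Schema1 ∩ Schema2 → Schema1. The join is lossless.

Yes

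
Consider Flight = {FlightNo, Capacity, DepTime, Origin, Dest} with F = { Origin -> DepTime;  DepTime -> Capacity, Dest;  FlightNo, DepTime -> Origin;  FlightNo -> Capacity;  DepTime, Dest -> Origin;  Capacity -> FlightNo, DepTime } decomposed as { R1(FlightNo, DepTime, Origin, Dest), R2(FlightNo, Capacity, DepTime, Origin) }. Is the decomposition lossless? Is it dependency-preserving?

Lossless test: (FlightNo, DepTime, Origin)⁺ = {FlightNo, Capacity, DepTime, Origin, Dest}, which contains all of one fragment — lossless.
Dependency preservation: DepTime → Capacity, Dest is not contained in any single fragment, but the restricted closure of its left-hand side across the fragments still reaches the right-hand side; the remaining FDs each lie inside some fragment. All dependencies are preserved.

lossless and dependency-preserving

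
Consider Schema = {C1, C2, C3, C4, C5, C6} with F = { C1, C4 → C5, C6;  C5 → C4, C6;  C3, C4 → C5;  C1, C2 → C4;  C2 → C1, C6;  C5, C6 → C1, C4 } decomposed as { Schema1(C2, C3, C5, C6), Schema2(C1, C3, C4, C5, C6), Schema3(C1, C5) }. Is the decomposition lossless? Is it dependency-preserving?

lossless and dependency-preserving

Lossless test (chase): Rows 1 and 2 agree on C5; apply C5→C4, C6 and equate their C4, C6 entries. Rows 1 and 3 agree on C5; apply C5→C4, C6 and equate their C4, C6 entries. Rows 1 and 2 agree on C5, C6; apply C5, C6→C1, C4 and equate their C1, C4 entries. Row 1 is now all distinguished symbols — the join is lossless.
Dependency preservation: C1, C2 → C4; C2 → C1, C6 are not contained in any single fragment, but the restricted closure of each left-hand side across the fragments still reaches the right-hand side; the remaining FDs each lie inside some fragment. All dependencies are preserved.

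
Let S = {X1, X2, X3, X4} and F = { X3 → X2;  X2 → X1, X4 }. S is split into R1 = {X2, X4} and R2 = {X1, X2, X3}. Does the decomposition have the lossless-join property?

Yes

Common attributes: R1 ∩ R2 = {X2}.
Closure of {X2}: X2 → X1, X4 applies, adding X1, X4. So (X2)⁺ = {X1, X2, X4}.
This closure contains every attribute of R1, so R1 ∩ R2 → R1. The join is lossless.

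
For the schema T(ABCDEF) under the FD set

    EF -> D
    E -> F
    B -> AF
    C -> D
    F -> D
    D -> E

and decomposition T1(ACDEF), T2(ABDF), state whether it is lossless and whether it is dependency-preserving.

Lossless test: (ADF)⁺ = {ADEF}, which is a superkey of neither fragment — lossy.
Dependency preservation: every FD's attributes lie within a single fragment, so each can be enforced locally — preserved.

lossy but dependency-preserving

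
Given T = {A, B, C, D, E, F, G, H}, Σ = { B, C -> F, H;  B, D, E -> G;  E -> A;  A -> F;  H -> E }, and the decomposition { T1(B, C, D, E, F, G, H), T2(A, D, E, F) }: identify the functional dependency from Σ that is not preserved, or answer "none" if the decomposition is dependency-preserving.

B, C → F, H lies within T1.
B, D, E → G lies within T1.
E → A lies within T2.
A → F lies within T2.
H → E lies within T1.
Every dependency is enforceable on the fragments, so the decomposition is dependency-preserving.

none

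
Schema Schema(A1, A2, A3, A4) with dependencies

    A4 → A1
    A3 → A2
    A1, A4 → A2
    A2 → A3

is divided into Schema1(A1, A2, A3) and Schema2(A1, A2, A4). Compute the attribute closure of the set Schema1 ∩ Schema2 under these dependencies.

Schema1 ∩ Schema2 = {A1, A2}.
A2 → A3 applies, adding A3
Closure: {A1, A2, A3}.

A1, A2, A3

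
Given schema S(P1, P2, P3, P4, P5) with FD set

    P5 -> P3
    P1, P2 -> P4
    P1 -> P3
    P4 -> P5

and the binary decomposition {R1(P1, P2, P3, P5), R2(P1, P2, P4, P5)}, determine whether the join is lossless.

Yes

Common attributes: R1 ∩ R2 = {P1, P2, P5}.
Closure of {P1, P2, P5}: P5 → P3 applies, adding P3; P1, P2 → P4 applies, adding P4. So (P1, P2, P5)⁺ = {P1, P2, P3, P4, P5}.
This closure contains every attribute of R1, so R1 ∩ R2 → R1. The join is lossless.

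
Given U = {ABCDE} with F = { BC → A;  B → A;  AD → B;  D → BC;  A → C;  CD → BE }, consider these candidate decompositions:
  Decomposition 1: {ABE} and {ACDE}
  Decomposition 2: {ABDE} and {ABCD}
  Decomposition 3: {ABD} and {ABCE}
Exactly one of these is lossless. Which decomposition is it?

Decomposition 2

Decomposition 1: common = {AE}, closure = {ACE} → lossy.
Decomposition 2: common = {ABD}, closure = {ABCDE} → lossless.
Decomposition 3: common = {AB}, closure = {ABC} → lossy.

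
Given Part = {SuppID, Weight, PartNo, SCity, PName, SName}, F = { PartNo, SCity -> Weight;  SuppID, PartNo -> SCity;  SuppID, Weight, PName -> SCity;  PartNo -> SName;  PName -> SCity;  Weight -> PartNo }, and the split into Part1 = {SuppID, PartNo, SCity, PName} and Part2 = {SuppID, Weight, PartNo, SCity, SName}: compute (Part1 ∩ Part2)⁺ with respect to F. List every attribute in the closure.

SuppID, Weight, PartNo, SCity, SName

Part1 ∩ Part2 = {SuppID, PartNo, SCity}.
PartNo, SCity → Weight applies, adding Weight
PartNo → SName applies, adding SName
Closure: {SuppID, Weight, PartNo, SCity, SName}.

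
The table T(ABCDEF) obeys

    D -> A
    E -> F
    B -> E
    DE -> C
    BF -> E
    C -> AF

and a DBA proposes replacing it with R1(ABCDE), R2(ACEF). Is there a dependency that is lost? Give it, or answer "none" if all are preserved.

D → A lies within R1.
E → F lies within R2.
B → E lies within R1.
DE → C lies within R1.
BF → E: restricted closure across fragments reaches E.
C → AF lies within R2.
Every dependency is enforceable on the fragments, so the decomposition is dependency-preserving.

none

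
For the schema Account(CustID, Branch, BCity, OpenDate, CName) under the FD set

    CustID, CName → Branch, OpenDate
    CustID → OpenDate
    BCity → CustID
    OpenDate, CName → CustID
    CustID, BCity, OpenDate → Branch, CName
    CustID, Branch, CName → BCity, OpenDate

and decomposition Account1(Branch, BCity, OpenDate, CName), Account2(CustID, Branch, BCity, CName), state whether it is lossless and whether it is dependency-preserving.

Lossless test: (Branch, BCity, CName)⁺ = {CustID, Branch, BCity, OpenDate, CName}, which contains all of one fragment — lossless.
Dependency preservation: the restricted closure of {CustID} across the fragments never reaches {OpenDate}, so CustID → OpenDate cannot be enforced without a join — not preserved.

lossless but not dependency-preserving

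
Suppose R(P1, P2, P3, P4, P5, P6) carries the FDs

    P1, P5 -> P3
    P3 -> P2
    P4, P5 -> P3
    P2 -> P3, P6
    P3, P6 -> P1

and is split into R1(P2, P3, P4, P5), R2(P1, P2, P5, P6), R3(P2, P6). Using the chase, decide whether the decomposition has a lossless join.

Yes

Chase test. Columns are P1, P2, P3, P4, P5, P6; row i has aⱼ where attribute j ∈ Ri, else bᵢⱼ.
Initial tableau (one row per fragment):
  row 1: b11 a2 a3 a4 a5 b16
  row 2: a1 a2 b23 b24 a5 a6
  row 3: b31 a2 b33 b34 b35 a6
Rows 1 and 2 agree on P2; apply P2→P3, P6 and equate their P3, P6 entries.
Rows 1 and 3 agree on P2; apply P2→P3, P6 and equate their P3, P6 entries.
Rows 1 and 2 agree on P3, P6; apply P3, P6→P1 and equate their P1 entries.
Rows 1 and 3 agree on P3, P6; apply P3, P6→P1 and equate their P1 entries.
Row 1 is now all distinguished symbols — the join is lossless.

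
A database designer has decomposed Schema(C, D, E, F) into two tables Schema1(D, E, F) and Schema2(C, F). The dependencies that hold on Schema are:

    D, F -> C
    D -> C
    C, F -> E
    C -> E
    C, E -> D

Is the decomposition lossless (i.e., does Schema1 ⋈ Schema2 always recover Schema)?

No

Common attributes: Schema1 ∩ Schema2 = {F}.
No dependency enlarges {F}, so (F)⁺ = {F}.
The closure contains neither all of Schema1 = {D, E, F} nor all of Schema2 = {C, F}, so the common attributes are not a superkey of either fragment. The join is lossy.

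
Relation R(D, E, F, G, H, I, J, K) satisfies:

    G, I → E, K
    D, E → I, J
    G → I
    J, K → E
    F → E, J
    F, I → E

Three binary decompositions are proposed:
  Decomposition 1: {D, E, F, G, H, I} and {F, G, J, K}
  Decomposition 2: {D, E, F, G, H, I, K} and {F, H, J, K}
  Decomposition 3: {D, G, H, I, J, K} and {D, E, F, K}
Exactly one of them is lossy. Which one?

Decomposition 3

Decomposition 1: common = {F, G}, closure = {E, F, G, I, J, K} → lossless.
Decomposition 2: common = {F, H, K}, closure = {E, F, H, J, K} → lossless.
Decomposition 3: common = {D, K}, closure = {D, K} → lossy.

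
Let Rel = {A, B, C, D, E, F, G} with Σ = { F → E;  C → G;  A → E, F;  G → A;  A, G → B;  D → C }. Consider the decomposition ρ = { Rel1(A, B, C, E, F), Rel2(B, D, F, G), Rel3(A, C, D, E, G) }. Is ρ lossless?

Yes

Chase test. Columns are A, B, C, D, E, F, G; row i has aⱼ where attribute j ∈ Reli, else bᵢⱼ.
Initial tableau (one row per fragment):
  row 1: a1 a2 a3 b14 a5 a6 b17
  row 2: b21 a2 b23 a4 b25 a6 a7
  row 3: a1 b32 a3 a4 a5 b36 a7
Rows 1 and 2 agree on F; apply F→E and equate their E entries.
Rows 1 and 3 agree on C; apply C→G and equate their G entries.
Rows 1 and 3 agree on A; apply A→E, F and equate their E, F entries.
Rows 1 and 2 agree on G; apply G→A and equate their A entries.
Rows 1 and 3 agree on A, G; apply A, G→B and equate their B entries.
Rows 2 and 3 agree on D; apply D→C and equate their C entries.
Row 2 is now all distinguished symbols — the join is lossless.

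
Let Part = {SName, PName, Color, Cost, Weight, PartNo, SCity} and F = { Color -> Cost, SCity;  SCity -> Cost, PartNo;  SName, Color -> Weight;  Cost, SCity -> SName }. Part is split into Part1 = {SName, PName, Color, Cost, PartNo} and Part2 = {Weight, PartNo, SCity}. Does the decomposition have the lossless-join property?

Common attributes: Part1 ∩ Part2 = {PartNo}.
No dependency enlarges {PartNo}, so (PartNo)⁺ = {PartNo}.
The closure contains neither all of Part1 = {SName, PName, Color, Cost, PartNo} nor all of Part2 = {Weight, PartNo, SCity}, so the common attributes are not a superkey of either fragment. The join is lossy.

No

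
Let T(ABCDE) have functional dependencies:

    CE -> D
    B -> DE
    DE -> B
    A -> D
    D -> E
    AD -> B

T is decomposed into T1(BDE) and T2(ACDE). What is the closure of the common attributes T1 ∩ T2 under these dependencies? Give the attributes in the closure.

T1 ∩ T2 = {DE}.
DE → B applies, adding B
Closure: {BDE}.

BDE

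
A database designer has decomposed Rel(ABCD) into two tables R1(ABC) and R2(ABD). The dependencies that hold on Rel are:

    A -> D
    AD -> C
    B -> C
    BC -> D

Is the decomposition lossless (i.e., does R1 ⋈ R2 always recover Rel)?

Common attributes: R1 ∩ R2 = {AB}.
Closure of {AB}: A → D applies, adding D; AD → C applies, adding C. So (AB)⁺ = {ABCD}.
This closure contains every attribute of R1, so R1 ∩ R2 → R1. The join is lossless.

Yes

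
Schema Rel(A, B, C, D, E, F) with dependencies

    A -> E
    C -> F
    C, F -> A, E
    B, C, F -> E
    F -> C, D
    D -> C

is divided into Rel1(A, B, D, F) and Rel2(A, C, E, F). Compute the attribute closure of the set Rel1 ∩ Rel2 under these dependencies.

Rel1 ∩ Rel2 = {A, F}.
A → E applies, adding E
F → C, D applies, adding C, D
Closure: {A, C, D, E, F}.

A, C, D, E, F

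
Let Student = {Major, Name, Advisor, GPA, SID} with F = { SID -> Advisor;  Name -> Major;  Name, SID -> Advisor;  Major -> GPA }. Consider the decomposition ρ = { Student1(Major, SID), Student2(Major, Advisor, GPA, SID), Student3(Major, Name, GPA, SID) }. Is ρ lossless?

Yes

Chase test. Columns are Major, Name, Advisor, GPA, SID; row i has aⱼ where attribute j ∈ Studenti, else bᵢⱼ.
Initial tableau (one row per fragment):
  row 1: a1 b12 b13 b14 a5
  row 2: a1 b22 a3 a4 a5
  row 3: a1 a2 b33 a4 a5
Rows 1 and 2 agree on SID; apply SID→Advisor and equate their Advisor entries.
Rows 1 and 3 agree on SID; apply SID→Advisor and equate their Advisor entries.
Rows 1 and 2 agree on Major; apply Major→GPA and equate their GPA entries.
Row 3 is now all distinguished symbols — the join is lossless.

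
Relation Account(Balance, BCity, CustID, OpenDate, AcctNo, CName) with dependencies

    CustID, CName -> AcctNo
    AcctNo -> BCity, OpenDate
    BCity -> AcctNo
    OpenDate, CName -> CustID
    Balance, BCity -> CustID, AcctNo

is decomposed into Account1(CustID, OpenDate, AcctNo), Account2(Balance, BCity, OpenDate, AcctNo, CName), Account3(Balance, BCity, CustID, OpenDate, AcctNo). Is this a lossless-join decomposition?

Chase test. Columns are Balance, BCity, CustID, OpenDate, AcctNo, CName; row i has aⱼ where attribute j ∈ Accounti, else bᵢⱼ.
Initial tableau (one row per fragment):
  row 1: b11 b12 a3 a4 a5 b16
  row 2: a1 a2 b23 a4 a5 a6
  row 3: a1 a2 a3 a4 a5 b36
Rows 1 and 2 agree on AcctNo; apply AcctNo→BCity, OpenDate and equate their BCity, OpenDate entries.
Rows 2 and 3 agree on Balance, BCity; apply Balance, BCity→CustID, AcctNo and equate their CustID, AcctNo entries.
Row 2 is now all distinguished symbols — the join is lossless.

Yes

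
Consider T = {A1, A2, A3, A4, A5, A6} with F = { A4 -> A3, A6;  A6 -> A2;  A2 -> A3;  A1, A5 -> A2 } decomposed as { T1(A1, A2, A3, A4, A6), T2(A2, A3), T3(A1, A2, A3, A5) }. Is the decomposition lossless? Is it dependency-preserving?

lossy but dependency-preserving

Lossless test (chase): applying each FD to every pair of rows produces no changes in the tableau, so no row becomes fully distinguished — the join is lossy.
Dependency preservation: every FD's attributes lie within a single fragment, so each can be enforced locally — preserved.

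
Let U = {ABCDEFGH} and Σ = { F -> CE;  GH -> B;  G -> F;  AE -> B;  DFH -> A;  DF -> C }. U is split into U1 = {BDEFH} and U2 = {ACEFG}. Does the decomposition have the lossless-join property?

No

Common attributes: U1 ∩ U2 = {EF}.
Closure of {EF}: F → CE applies, adding C. So (EF)⁺ = {CEF}.
The closure contains neither all of U1 = {BDEFH} nor all of U2 = {ACEFG}, so the common attributes are not a superkey of either fragment. The join is lossy.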